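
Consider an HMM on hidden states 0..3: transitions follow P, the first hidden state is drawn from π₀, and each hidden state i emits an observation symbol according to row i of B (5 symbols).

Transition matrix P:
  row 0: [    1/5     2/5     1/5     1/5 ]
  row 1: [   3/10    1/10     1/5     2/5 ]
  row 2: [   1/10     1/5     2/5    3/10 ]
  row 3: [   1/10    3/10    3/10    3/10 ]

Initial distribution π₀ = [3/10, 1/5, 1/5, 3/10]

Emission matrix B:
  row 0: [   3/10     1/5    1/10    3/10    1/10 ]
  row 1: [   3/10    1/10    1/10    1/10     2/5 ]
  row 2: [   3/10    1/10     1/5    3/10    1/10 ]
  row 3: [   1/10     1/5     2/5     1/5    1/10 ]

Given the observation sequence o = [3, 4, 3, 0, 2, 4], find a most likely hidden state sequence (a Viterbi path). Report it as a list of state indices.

t=0: δ = [9.000e-02, 2.000e-02, 6.000e-02, 6.000e-02]  (obs o_0=3)
t=1: δ = [1.800e-03, 1.440e-02, 2.400e-03, 1.800e-03]  ψ = [0, 0, 2, 0]  (obs o_1=4)
t=2: δ = [1.296e-03, 1.440e-04, 8.640e-04, 1.152e-03]  ψ = [1, 1, 1, 1]  (obs o_2=3)
t=3: δ = [7.776e-05, 1.555e-04, 1.037e-04, 3.456e-05]  ψ = [0, 0, 2, 3]  (obs o_3=0)
t=4: δ = [4.666e-06, 3.110e-06, 8.294e-06, 2.488e-05]  ψ = [1, 0, 2, 1]  (obs o_4=2)
t=5: δ = [2.488e-07, 2.986e-06, 7.465e-07, 7.465e-07]  ψ = [3, 3, 3, 3]  (obs o_5=4)
backtrack: best end state = 1; path = [0, 1, 0, 1, 3, 1]

path = [0, 1, 0, 1, 3, 1]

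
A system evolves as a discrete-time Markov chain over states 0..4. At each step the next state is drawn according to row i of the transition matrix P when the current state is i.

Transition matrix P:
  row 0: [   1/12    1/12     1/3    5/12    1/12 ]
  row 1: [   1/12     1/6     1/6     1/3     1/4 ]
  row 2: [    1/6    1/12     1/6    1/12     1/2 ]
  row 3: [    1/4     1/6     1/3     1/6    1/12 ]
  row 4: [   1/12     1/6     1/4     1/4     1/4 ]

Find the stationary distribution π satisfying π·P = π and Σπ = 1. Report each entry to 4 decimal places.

Balance equations π_j = Σ_i π_i·P[i][j]:
  π_0 = 1/12·π_0 + 1/12·π_1 + 1/6·π_2 + 1/4·π_3 + 1/12·π_4
  π_1 = 1/12·π_0 + 1/6·π_1 + 1/12·π_2 + 1/6·π_3 + 1/6·π_4
  π_2 = 1/3·π_0 + 1/6·π_1 + 1/6·π_2 + 1/3·π_3 + 1/4·π_4
  π_3 = 5/12·π_0 + 1/3·π_1 + 1/12·π_2 + 1/6·π_3 + 1/4·π_4
  normalize: π_0 + π_1 + π_2 + π_3 + π_4 = 1
Solving the linear system gives exactly π = [280/1979, 531/3958, 492/1979, 889/3958, 497/1979].

π = [0.1415, 0.1342, 0.2486, 0.2246, 0.2511]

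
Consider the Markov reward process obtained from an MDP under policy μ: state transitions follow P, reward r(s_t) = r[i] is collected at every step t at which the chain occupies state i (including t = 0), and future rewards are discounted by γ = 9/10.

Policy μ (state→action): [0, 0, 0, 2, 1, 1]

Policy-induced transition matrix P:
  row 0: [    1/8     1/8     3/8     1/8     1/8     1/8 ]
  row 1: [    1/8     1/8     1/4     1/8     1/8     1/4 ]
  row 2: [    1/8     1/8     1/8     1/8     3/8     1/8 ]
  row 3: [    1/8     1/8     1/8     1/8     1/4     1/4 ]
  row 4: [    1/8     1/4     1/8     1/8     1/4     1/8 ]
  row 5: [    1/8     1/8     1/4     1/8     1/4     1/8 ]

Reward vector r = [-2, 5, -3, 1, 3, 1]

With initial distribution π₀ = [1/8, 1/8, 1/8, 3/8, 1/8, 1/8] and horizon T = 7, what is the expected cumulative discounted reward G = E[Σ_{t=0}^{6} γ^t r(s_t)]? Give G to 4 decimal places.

t=0: π = [0.1250, 0.1250, 0.1250, 0.3750, 0.1250, 0.1250], E[r] = 0.8750, γ^t·E[r] = 0.875000, running G = 0.875000
t=1: π = [0.1250, 0.1406, 0.1875, 0.1250, 0.2344, 0.1875], E[r] = 0.9063, γ^t·E[r] = 0.815625, running G = 1.690625
t=2: π = [0.1250, 0.1543, 0.1973, 0.1250, 0.2402, 0.1582], E[r] = 0.9336, γ^t·E[r] = 0.756211, running G = 2.446836
t=3: π = [0.1250, 0.1550, 0.1953, 0.1250, 0.2397, 0.1599], E[r] = 0.9434, γ^t·E[r] = 0.687709, running G = 3.134545
t=4: π = [0.1250, 0.1550, 0.1956, 0.1250, 0.2394, 0.1600], E[r] = 0.9412, γ^t·E[r] = 0.617537, running G = 3.752081
t=5: π = [0.1250, 0.1549, 0.1956, 0.1250, 0.2395, 0.1600], E[r] = 0.9411, γ^t·E[r] = 0.555729, running G = 4.307810
t=6: π = [0.1250, 0.1549, 0.1956, 0.1250, 0.2395, 0.1600], E[r] = 0.9412, γ^t·E[r] = 0.500187, running G = 4.807998

G = 4.8080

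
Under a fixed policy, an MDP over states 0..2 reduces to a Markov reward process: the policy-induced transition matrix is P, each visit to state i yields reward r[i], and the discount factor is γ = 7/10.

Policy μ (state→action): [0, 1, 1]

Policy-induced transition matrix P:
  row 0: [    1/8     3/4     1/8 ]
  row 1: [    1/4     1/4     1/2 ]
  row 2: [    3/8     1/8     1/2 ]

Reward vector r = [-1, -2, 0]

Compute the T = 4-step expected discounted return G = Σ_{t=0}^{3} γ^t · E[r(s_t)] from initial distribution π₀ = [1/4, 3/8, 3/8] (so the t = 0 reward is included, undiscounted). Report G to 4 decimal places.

t=0: π = [0.2500, 0.3750, 0.3750], E[r] = -1.0000, γ^t·E[r] = -1.000000, running G = -1.000000
t=1: π = [0.2656, 0.3281, 0.4063], E[r] = -0.9219, γ^t·E[r] = -0.645313, running G = -1.645313
t=2: π = [0.2676, 0.3320, 0.4004], E[r] = -0.9316, γ^t·E[r] = -0.456504, running G = -2.101816
t=3: π = [0.2666, 0.3337, 0.3997], E[r] = -0.9341, γ^t·E[r] = -0.320390, running G = -2.422207

G = -2.4222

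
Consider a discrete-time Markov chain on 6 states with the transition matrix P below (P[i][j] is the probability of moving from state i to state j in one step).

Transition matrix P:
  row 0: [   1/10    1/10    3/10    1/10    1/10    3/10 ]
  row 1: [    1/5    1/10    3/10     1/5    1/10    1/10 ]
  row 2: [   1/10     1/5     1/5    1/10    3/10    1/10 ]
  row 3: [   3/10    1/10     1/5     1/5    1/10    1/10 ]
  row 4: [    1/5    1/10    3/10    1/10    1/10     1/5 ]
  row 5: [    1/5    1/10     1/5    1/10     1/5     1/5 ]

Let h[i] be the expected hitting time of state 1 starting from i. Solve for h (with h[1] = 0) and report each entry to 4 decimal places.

h = [8.0314, 0.0000, 7.2879, 8.0991, 8.0247, 8.0984]

First-step conditioning: h[1] = 0; for i ≠ 1, h[i] = 1 + Σ_k P[i][k]·h[k].
  h[0] = 1 + 1/10·h[0] + 3/10·h[2] + 1/10·h[3] + 1/10·h[4] + 3/10·h[5]
  h[2] = 1 + 1/10·h[0] + 1/5·h[2] + 1/10·h[3] + 3/10·h[4] + 1/10·h[5]
  h[3] = 1 + 3/10·h[0] + 1/5·h[2] + 1/5·h[3] + 1/10·h[4] + 1/10·h[5]
  h[4] = 1 + 1/5·h[0] + 3/10·h[2] + 1/10·h[3] + 1/10·h[4] + 1/5·h[5]
  h[5] = 1 + 1/5·h[0] + 1/5·h[2] + 1/10·h[3] + 1/5·h[4] + 1/5·h[5]
Solving the 5×5 linear system over states ≠ 1 gives exactly h = [53955/6718, 0, 24480/3359, 27205/3359, 26955/3359, 54405/6718] (h[1] = 0 is the target).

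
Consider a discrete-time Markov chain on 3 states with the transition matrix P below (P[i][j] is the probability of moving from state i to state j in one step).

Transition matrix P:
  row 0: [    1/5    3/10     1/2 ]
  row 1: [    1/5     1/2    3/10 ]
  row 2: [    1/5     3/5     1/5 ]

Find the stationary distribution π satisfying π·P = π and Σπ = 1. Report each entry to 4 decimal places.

Balance equations π_j = Σ_i π_i·P[i][j]:
  π_0 = 1/5·π_0 + 1/5·π_1 + 1/5·π_2
  π_1 = 3/10·π_0 + 1/2·π_1 + 3/5·π_2
  normalize: π_0 + π_1 + π_2 = 1
Solving the linear system gives exactly π = [1/5, 27/55, 17/55].

π = [0.2000, 0.4909, 0.3091]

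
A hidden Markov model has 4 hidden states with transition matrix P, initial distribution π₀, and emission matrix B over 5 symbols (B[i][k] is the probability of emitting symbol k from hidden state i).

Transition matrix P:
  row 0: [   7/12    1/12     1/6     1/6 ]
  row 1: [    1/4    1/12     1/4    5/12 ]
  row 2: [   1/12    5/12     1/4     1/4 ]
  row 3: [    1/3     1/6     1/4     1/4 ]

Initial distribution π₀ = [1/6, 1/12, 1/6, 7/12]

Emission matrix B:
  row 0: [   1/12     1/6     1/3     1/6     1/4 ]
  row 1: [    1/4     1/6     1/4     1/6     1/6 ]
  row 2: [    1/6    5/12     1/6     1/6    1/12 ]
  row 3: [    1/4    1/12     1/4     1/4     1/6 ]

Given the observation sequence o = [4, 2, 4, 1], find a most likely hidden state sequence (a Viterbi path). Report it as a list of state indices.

path = [3, 0, 0, 0]

t=0: δ = [4.167e-02, 1.389e-02, 1.389e-02, 9.722e-02]  (obs o_0=4)
t=1: δ = [1.080e-02, 4.051e-03, 4.051e-03, 6.076e-03]  ψ = [3, 3, 3, 3]  (obs o_1=2)
t=2: δ = [1.575e-03, 2.813e-04, 1.500e-04, 3.001e-04]  ψ = [0, 2, 0, 0]  (obs o_2=4)
t=3: δ = [1.532e-04, 2.188e-05, 1.094e-04, 2.188e-05]  ψ = [0, 0, 0, 0]  (obs o_3=1)
backtrack: best end state = 0; path = [3, 0, 0, 0]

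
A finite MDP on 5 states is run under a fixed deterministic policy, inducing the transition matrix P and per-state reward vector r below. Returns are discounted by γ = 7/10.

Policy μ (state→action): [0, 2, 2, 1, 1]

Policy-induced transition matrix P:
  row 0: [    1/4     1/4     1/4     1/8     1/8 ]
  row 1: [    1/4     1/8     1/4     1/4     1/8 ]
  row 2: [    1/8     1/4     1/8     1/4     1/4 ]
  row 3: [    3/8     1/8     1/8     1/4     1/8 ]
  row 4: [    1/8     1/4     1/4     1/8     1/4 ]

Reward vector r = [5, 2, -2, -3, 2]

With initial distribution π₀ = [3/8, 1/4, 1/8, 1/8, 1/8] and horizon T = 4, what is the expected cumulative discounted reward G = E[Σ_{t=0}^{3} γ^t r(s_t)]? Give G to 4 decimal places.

t=0: π = [0.3750, 0.2500, 0.1250, 0.1250, 0.1250], E[r] = 2.0000, γ^t·E[r] = 2.000000, running G = 2.000000
t=1: π = [0.2344, 0.2031, 0.2188, 0.1875, 0.1563], E[r] = 0.8906, γ^t·E[r] = 0.623438, running G = 2.623438
t=2: π = [0.2266, 0.2012, 0.1992, 0.2012, 0.1719], E[r] = 0.8770, γ^t·E[r] = 0.429707, running G = 3.053145
t=3: π = [0.2288, 0.1997, 0.2000, 0.2002, 0.1714], E[r] = 0.8855, γ^t·E[r] = 0.303726, running G = 3.356870

G = 3.3569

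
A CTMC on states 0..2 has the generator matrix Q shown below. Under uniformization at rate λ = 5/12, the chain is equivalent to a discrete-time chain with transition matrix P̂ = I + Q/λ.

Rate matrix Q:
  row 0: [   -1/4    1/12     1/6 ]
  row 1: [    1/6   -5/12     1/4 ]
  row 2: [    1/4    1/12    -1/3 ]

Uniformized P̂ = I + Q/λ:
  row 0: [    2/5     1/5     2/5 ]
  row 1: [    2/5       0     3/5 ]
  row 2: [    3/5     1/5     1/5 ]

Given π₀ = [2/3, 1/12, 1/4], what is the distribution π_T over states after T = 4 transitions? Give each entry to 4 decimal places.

t=0: π = [0.6667, 0.0833, 0.2500]
t=1: π = [0.4500, 0.1833, 0.3667]
t=2: π = [0.4733, 0.1633, 0.3633]
t=3: π = [0.4727, 0.1673, 0.3600]
t=4: π = [0.4720, 0.1665, 0.3615]

π = [0.4720, 0.1665, 0.3615]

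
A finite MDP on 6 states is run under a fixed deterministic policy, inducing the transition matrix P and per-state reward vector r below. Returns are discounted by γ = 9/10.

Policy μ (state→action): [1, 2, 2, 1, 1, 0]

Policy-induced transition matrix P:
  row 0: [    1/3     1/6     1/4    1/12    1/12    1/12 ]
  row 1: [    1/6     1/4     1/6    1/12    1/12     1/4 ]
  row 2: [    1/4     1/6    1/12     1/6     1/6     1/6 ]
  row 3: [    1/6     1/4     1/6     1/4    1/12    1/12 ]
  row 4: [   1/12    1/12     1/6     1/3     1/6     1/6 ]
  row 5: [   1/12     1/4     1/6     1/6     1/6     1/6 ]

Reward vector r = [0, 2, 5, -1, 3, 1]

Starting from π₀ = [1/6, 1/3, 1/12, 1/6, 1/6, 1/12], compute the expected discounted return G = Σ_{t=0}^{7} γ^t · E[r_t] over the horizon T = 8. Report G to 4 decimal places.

t=0: π = [0.1667, 0.3333, 0.0833, 0.1667, 0.1667, 0.0833], E[r] = 1.5000, γ^t·E[r] = 1.500000, running G = 1.500000
t=1: π = [0.1806, 0.2014, 0.1736, 0.1667, 0.1111, 0.1667], E[r] = 1.6042, γ^t·E[r] = 1.443750, running G = 2.943750
t=2: π = [0.1881, 0.2020, 0.1672, 0.1672, 0.1209, 0.1545], E[r] = 1.5903, γ^t·E[r] = 1.288125, running G = 4.231875
t=3: π = [0.1890, 0.2002, 0.1684, 0.1683, 0.1202, 0.1539], E[r] = 1.5888, γ^t·E[r] = 1.158223, running G = 5.390098
t=4: π = [0.1894, 0.2002, 0.1684, 0.1683, 0.1202, 0.1536], E[r] = 1.5882, γ^t·E[r] = 1.042013, running G = 6.432110
t=5: π = [0.1894, 0.2002, 0.1684, 0.1683, 0.1202, 0.1535], E[r] = 1.5882, γ^t·E[r] = 0.937818, running G = 7.369928
t=6: π = [0.1895, 0.2001, 0.1684, 0.1683, 0.1202, 0.1535], E[r] = 1.5882, γ^t·E[r] = 0.844041, running G = 8.213969
t=7: π = [0.1895, 0.2001, 0.1684, 0.1682, 0.1202, 0.1535], E[r] = 1.5882, γ^t·E[r] = 0.759639, running G = 8.973607

G = 8.9736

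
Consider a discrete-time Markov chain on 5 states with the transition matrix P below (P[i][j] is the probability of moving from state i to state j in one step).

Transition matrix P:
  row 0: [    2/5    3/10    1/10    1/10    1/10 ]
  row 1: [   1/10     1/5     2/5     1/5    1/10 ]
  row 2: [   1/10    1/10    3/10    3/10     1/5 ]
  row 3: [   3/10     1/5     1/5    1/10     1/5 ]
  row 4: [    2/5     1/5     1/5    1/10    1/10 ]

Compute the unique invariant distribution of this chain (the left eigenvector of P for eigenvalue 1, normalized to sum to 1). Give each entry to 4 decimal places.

π = [0.2511, 0.2012, 0.2390, 0.1679, 0.1407]

Balance equations π_j = Σ_i π_i·P[i][j]:
  π_0 = 2/5·π_0 + 1/10·π_1 + 1/10·π_2 + 3/10·π_3 + 2/5·π_4
  π_1 = 3/10·π_0 + 1/5·π_1 + 1/10·π_2 + 1/5·π_3 + 1/5·π_4
  π_2 = 1/10·π_0 + 2/5·π_1 + 3/10·π_2 + 1/5·π_3 + 1/5·π_4
  π_3 = 1/10·π_0 + 1/5·π_1 + 3/10·π_2 + 1/10·π_3 + 1/10·π_4
  normalize: π_0 + π_1 + π_2 + π_3 + π_4 = 1
Solving the linear system gives exactly π = [166/661, 133/661, 158/661, 111/661, 93/661].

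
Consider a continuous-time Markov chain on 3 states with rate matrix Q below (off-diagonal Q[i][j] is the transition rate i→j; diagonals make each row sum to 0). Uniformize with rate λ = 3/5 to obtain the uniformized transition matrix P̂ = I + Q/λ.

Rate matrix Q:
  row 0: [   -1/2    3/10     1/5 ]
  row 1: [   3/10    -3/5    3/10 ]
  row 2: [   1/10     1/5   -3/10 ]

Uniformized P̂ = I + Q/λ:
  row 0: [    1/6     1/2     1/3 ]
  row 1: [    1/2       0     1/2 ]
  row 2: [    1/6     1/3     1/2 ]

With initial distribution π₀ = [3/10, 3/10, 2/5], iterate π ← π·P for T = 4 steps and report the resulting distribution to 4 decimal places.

π = [0.2608, 0.2827, 0.4565]

t=0: π = [0.3000, 0.3000, 0.4000]
t=1: π = [0.2667, 0.2833, 0.4500]
t=2: π = [0.2611, 0.2833, 0.4556]
t=3: π = [0.2611, 0.2824, 0.4565]
t=4: π = [0.2608, 0.2827, 0.4565]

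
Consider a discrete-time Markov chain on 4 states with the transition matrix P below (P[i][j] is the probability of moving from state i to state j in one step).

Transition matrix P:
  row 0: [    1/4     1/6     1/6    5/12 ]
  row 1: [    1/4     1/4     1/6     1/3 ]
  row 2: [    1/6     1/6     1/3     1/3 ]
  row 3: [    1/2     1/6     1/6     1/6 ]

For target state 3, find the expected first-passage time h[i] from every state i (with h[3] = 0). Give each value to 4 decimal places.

h = [2.5984, 2.8346, 2.8583, 0.0000]

First-step conditioning: h[3] = 0; for i ≠ 3, h[i] = 1 + Σ_k P[i][k]·h[k].
  h[0] = 1 + 1/4·h[0] + 1/6·h[1] + 1/6·h[2]
  h[1] = 1 + 1/4·h[0] + 1/4·h[1] + 1/6·h[2]
  h[2] = 1 + 1/6·h[0] + 1/6·h[1] + 1/3·h[2]
Solving the 3×3 linear system over states ≠ 3 gives exactly h = [330/127, 360/127, 363/127, 0] (h[3] = 0 is the target).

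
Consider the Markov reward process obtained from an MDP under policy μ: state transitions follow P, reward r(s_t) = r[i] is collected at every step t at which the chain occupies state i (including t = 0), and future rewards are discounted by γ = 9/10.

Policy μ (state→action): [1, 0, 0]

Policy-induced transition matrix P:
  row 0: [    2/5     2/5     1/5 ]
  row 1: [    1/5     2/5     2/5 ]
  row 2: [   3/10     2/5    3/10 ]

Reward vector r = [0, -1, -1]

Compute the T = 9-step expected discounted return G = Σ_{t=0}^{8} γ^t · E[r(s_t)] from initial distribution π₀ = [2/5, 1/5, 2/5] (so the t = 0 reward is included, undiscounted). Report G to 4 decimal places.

G = -4.2142

t=0: π = [0.4000, 0.2000, 0.4000], E[r] = -0.6000, γ^t·E[r] = -0.600000, running G = -0.600000
t=1: π = [0.3200, 0.4000, 0.2800], E[r] = -0.6800, γ^t·E[r] = -0.612000, running G = -1.212000
t=2: π = [0.2920, 0.4000, 0.3080], E[r] = -0.7080, γ^t·E[r] = -0.573480, running G = -1.785480
t=3: π = [0.2892, 0.4000, 0.3108], E[r] = -0.7108, γ^t·E[r] = -0.518173, running G = -2.303653
t=4: π = [0.2889, 0.4000, 0.3111], E[r] = -0.7111, γ^t·E[r] = -0.466540, running G = -2.770193
t=5: π = [0.2889, 0.4000, 0.3111], E[r] = -0.7111, γ^t·E[r] = -0.419902, running G = -3.190095
t=6: π = [0.2889, 0.4000, 0.3111], E[r] = -0.7111, γ^t·E[r] = -0.377913, running G = -3.568008
t=7: π = [0.2889, 0.4000, 0.3111], E[r] = -0.7111, γ^t·E[r] = -0.340122, running G = -3.908131
t=8: π = [0.2889, 0.4000, 0.3111], E[r] = -0.7111, γ^t·E[r] = -0.306110, running G = -4.214241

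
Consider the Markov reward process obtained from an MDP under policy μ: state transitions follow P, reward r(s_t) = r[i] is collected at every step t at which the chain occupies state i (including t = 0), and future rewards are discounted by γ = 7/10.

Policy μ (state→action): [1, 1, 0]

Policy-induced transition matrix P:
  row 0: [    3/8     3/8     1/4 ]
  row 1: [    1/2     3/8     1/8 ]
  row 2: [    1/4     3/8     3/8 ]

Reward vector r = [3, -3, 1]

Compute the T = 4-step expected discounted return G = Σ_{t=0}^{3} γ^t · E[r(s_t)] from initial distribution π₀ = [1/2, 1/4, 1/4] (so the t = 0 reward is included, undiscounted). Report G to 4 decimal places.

t=0: π = [0.5000, 0.2500, 0.2500], E[r] = 1.0000, γ^t·E[r] = 1.000000, running G = 1.000000
t=1: π = [0.3750, 0.3750, 0.2500], E[r] = 0.2500, γ^t·E[r] = 0.175000, running G = 1.175000
t=2: π = [0.3906, 0.3750, 0.2344], E[r] = 0.2813, γ^t·E[r] = 0.137813, running G = 1.312813
t=3: π = [0.3926, 0.3750, 0.2324], E[r] = 0.2852, γ^t·E[r] = 0.097809, running G = 1.410621

G = 1.4106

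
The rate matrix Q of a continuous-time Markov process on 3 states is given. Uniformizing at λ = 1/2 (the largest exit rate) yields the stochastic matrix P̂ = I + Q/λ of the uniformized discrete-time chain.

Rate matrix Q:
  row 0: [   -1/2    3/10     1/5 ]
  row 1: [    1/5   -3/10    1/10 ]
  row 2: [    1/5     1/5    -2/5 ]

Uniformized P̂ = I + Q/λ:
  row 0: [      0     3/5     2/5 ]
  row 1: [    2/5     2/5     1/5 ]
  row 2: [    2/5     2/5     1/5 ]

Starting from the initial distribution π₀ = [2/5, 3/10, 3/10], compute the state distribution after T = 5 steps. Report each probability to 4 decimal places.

t=0: π = [0.4000, 0.3000, 0.3000]
t=1: π = [0.2400, 0.4800, 0.2800]
t=2: π = [0.3040, 0.4480, 0.2480]
t=3: π = [0.2784, 0.4608, 0.2608]
t=4: π = [0.2886, 0.4557, 0.2557]
t=5: π = [0.2845, 0.4577, 0.2577]

π = [0.2845, 0.4577, 0.2577]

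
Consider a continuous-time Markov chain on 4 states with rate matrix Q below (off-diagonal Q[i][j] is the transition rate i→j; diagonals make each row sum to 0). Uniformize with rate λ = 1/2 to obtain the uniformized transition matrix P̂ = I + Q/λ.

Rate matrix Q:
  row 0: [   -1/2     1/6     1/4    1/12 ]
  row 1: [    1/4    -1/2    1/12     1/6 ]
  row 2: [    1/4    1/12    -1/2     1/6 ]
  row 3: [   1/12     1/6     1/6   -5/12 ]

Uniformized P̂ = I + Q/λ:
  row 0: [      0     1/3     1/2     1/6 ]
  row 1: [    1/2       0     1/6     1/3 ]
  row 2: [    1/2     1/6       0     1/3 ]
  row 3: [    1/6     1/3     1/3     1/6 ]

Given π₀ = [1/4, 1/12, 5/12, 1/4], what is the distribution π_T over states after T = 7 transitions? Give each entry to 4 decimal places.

π = [0.2794, 0.2174, 0.2570, 0.2462]

t=0: π = [0.2500, 0.0833, 0.4167, 0.2500]
t=1: π = [0.2917, 0.2361, 0.2222, 0.2500]
t=2: π = [0.2708, 0.2176, 0.2685, 0.2431]
t=3: π = [0.2836, 0.2160, 0.2527, 0.2477]
t=4: π = [0.2757, 0.2192, 0.2604, 0.2448]
t=5: π = [0.2806, 0.2169, 0.2560, 0.2466]
t=6: π = [0.2775, 0.2184, 0.2586, 0.2455]
t=7: π = [0.2794, 0.2174, 0.2570, 0.2462]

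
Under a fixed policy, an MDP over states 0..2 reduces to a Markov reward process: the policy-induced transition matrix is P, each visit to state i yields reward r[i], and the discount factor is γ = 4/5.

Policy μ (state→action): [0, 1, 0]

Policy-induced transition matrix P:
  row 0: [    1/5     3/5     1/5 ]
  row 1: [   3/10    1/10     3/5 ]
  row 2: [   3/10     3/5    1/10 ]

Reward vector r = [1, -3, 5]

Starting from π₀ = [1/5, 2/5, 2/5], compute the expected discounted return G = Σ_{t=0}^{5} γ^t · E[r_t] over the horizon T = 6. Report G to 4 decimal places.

t=0: π = [0.2000, 0.4000, 0.4000], E[r] = 1.0000, γ^t·E[r] = 1.000000, running G = 1.000000
t=1: π = [0.2800, 0.4000, 0.3200], E[r] = 0.6800, γ^t·E[r] = 0.544000, running G = 1.544000
t=2: π = [0.2720, 0.4000, 0.3280], E[r] = 0.7120, γ^t·E[r] = 0.455680, running G = 1.999680
t=3: π = [0.2728, 0.4000, 0.3272], E[r] = 0.7088, γ^t·E[r] = 0.362906, running G = 2.362586
t=4: π = [0.2727, 0.4000, 0.3273], E[r] = 0.7091, γ^t·E[r] = 0.290456, running G = 2.653041
t=5: π = [0.2727, 0.4000, 0.3273], E[r] = 0.7091, γ^t·E[r] = 0.232354, running G = 2.885395

G = 2.8854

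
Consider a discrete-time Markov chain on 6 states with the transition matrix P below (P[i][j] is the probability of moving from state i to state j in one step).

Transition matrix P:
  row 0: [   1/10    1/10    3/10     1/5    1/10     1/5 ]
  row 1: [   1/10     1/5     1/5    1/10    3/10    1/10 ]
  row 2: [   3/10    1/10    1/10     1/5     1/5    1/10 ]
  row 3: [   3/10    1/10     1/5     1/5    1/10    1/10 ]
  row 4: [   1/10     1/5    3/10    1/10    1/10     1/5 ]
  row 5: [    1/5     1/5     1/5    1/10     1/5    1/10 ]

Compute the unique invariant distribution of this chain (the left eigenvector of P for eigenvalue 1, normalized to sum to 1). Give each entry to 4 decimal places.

π = [0.1874, 0.1443, 0.2137, 0.1557, 0.1637, 0.1351]

Balance equations π_j = Σ_i π_i·P[i][j]:
  π_0 = 1/10·π_0 + 1/10·π_1 + 3/10·π_2 + 3/10·π_3 + 1/10·π_4 + 1/5·π_5
  π_1 = 1/10·π_0 + 1/5·π_1 + 1/10·π_2 + 1/10·π_3 + 1/5·π_4 + 1/5·π_5
  π_2 = 3/10·π_0 + 1/5·π_1 + 1/10·π_2 + 1/5·π_3 + 3/10·π_4 + 1/5·π_5
  π_3 = 1/5·π_0 + 1/10·π_1 + 1/5·π_2 + 1/5·π_3 + 1/10·π_4 + 1/10·π_5
  π_4 = 1/10·π_0 + 3/10·π_1 + 1/5·π_2 + 1/10·π_3 + 1/10·π_4 + 1/5·π_5
  normalize: π_0 + π_1 + π_2 + π_3 + π_4 + π_5 = 1
Solving the linear system gives exactly π = [21603/115280, 127/880, 28/131, 137/880, 18877/115280, 177/1310].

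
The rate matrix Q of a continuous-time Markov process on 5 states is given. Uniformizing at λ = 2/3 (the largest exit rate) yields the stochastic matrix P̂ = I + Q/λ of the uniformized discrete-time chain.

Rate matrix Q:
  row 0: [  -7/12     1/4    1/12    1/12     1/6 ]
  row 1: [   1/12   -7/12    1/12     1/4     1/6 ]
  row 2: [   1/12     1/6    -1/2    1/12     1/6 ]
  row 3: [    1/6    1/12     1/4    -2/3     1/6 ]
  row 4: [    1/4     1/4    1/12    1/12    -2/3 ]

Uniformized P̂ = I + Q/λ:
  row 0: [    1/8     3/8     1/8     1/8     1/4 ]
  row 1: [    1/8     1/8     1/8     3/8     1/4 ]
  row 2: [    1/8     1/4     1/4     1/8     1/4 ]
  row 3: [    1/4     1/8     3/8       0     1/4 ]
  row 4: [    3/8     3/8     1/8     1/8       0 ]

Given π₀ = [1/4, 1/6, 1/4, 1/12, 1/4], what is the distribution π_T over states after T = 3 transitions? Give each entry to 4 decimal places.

π = [0.1978, 0.2469, 0.1922, 0.1639, 0.1992]

t=0: π = [0.2500, 0.1667, 0.2500, 0.0833, 0.2500]
t=1: π = [0.1979, 0.2813, 0.1771, 0.1563, 0.1875]
t=2: π = [0.1914, 0.2435, 0.1862, 0.1758, 0.2031]
t=3: π = [0.1978, 0.2469, 0.1922, 0.1639, 0.1992]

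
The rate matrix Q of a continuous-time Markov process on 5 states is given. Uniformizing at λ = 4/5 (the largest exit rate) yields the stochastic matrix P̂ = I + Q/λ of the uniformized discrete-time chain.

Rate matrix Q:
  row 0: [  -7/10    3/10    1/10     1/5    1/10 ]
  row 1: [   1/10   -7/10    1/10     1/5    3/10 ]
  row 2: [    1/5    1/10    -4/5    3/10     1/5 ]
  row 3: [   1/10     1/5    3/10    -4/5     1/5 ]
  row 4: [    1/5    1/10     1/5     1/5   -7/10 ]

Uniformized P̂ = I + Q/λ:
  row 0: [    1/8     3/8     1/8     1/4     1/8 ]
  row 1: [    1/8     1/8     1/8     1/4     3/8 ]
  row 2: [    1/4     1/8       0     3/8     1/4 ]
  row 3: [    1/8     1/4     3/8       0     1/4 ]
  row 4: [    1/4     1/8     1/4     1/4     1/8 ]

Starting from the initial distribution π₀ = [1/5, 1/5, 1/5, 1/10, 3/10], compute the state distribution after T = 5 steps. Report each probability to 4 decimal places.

π = [0.1763, 0.1961, 0.1840, 0.2190, 0.2247]

t=0: π = [0.2000, 0.2000, 0.2000, 0.1000, 0.3000]
t=1: π = [0.1875, 0.1875, 0.1625, 0.2500, 0.2125]
t=2: π = [0.1719, 0.2031, 0.1938, 0.2078, 0.2234]
t=3: π = [0.1771, 0.1939, 0.1807, 0.2223, 0.2260]
t=4: π = [0.1758, 0.1971, 0.1862, 0.2170, 0.2239]
t=5: π = [0.1763, 0.1961, 0.1840, 0.2190, 0.2247]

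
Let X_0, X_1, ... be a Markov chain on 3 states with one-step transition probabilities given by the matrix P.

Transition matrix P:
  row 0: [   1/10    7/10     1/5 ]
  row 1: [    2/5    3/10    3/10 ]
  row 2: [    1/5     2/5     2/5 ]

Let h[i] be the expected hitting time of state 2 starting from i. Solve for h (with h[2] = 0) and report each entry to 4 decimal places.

h = [4.0000, 3.7143, 0.0000]

First-step conditioning: h[2] = 0; for i ≠ 2, h[i] = 1 + Σ_k P[i][k]·h[k].
  h[0] = 1 + 1/10·h[0] + 7/10·h[1]
  h[1] = 1 + 2/5·h[0] + 3/10·h[1]
Solving the 2×2 linear system over states ≠ 2 gives exactly h = [4, 26/7, 0] (h[2] = 0 is the target).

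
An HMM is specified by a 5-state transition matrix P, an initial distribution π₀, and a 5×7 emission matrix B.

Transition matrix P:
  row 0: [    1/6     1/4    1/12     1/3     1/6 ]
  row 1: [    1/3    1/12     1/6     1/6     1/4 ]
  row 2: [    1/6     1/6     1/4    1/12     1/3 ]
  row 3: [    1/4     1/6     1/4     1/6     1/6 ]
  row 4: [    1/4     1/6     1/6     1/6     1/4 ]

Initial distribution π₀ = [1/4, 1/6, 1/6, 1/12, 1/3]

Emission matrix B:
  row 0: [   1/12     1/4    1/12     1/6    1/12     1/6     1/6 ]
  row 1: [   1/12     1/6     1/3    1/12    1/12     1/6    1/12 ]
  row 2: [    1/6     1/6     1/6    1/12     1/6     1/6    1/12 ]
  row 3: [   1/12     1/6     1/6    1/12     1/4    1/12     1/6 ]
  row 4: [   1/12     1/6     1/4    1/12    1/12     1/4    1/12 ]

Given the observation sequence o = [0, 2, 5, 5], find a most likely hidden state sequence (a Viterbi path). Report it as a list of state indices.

t=0: δ = [2.083e-02, 1.389e-02, 2.778e-02, 6.944e-03, 2.778e-02]  (obs o_0=0)
t=1: δ = [5.787e-04, 1.736e-03, 1.157e-03, 1.157e-03, 2.315e-03]  ψ = [4, 0, 2, 0, 2]  (obs o_1=2)
t=2: δ = [9.645e-05, 6.430e-05, 6.430e-05, 3.215e-05, 1.447e-04]  ψ = [1, 4, 4, 4, 4]  (obs o_2=5)
t=3: δ = [6.028e-06, 4.019e-06, 4.019e-06, 2.679e-06, 9.042e-06]  ψ = [4, 0, 4, 0, 4]  (obs o_3=5)
backtrack: best end state = 4; path = [2, 4, 4, 4]

path = [2, 4, 4, 4]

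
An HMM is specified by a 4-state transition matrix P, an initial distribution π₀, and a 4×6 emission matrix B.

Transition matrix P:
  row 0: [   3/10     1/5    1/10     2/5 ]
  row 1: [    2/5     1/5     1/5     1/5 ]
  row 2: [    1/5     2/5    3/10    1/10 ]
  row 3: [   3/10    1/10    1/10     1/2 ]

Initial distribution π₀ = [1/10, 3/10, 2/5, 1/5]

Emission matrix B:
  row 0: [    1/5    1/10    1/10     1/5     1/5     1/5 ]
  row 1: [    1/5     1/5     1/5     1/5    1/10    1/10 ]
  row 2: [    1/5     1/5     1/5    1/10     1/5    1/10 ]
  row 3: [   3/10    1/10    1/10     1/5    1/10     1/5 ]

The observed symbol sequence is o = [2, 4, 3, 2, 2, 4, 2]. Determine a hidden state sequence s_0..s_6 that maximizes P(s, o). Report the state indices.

path = [2, 2, 1, 2, 2, 2, 1]

t=0: δ = [1.000e-02, 6.000e-02, 8.000e-02, 2.000e-02]  (obs o_0=2)
t=1: δ = [4.800e-03, 3.200e-03, 4.800e-03, 1.200e-03]  ψ = [1, 2, 2, 1]  (obs o_1=4)
t=2: δ = [2.880e-04, 3.840e-04, 1.440e-04, 3.840e-04]  ψ = [0, 2, 2, 0]  (obs o_2=3)
t=3: δ = [1.536e-05, 1.536e-05, 1.536e-05, 1.920e-05]  ψ = [1, 1, 1, 3]  (obs o_3=2)
t=4: δ = [6.144e-07, 1.229e-06, 9.216e-07, 9.600e-07]  ψ = [1, 2, 2, 3]  (obs o_4=2)
t=5: δ = [9.830e-08, 3.686e-08, 5.530e-08, 4.800e-08]  ψ = [1, 2, 2, 3]  (obs o_5=4)
t=6: δ = [2.949e-09, 4.424e-09, 3.318e-09, 3.932e-09]  ψ = [0, 2, 2, 0]  (obs o_6=2)
backtrack: best end state = 1; path = [2, 2, 1, 2, 2, 2, 1]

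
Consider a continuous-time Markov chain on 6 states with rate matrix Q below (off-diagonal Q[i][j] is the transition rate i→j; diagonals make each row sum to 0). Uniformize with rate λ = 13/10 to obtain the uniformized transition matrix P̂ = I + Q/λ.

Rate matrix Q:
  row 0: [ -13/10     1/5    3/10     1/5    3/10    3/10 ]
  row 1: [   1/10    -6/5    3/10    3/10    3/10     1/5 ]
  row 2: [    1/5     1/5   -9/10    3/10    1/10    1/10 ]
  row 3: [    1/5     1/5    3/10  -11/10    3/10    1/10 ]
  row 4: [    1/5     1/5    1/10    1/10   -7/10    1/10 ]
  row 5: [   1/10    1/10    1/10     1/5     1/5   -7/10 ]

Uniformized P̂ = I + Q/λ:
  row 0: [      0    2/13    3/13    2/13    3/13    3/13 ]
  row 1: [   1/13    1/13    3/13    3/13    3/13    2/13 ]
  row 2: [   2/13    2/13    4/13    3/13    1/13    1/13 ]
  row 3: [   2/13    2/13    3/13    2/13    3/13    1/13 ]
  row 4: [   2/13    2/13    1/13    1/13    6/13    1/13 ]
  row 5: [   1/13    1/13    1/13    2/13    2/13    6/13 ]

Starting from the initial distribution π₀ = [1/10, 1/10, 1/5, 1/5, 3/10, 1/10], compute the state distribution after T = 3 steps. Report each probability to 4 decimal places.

π = [0.1139, 0.1314, 0.1815, 0.1588, 0.2484, 0.1660]

t=0: π = [0.1000, 0.1000, 0.2000, 0.2000, 0.3000, 0.1000]
t=1: π = [0.1231, 0.1385, 0.1846, 0.1538, 0.2615, 0.1385]
t=2: π = [0.1136, 0.1325, 0.1834, 0.1586, 0.2521, 0.1598]
t=3: π = [0.1139, 0.1314, 0.1815, 0.1588, 0.2484, 0.1660]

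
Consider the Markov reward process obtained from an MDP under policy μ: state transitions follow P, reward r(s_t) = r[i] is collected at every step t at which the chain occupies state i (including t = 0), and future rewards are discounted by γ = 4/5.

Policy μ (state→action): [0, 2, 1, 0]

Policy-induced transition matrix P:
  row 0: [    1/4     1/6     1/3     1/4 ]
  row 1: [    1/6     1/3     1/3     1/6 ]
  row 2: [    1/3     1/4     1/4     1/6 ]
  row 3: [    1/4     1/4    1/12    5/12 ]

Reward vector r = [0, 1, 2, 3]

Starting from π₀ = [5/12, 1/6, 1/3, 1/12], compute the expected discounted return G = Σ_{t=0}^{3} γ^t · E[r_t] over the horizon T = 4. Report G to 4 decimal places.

G = 3.9750

t=0: π = [0.4167, 0.1667, 0.3333, 0.0833], E[r] = 1.0833, γ^t·E[r] = 1.083333, running G = 1.083333
t=1: π = [0.2639, 0.2292, 0.2847, 0.2222], E[r] = 1.4653, γ^t·E[r] = 1.172222, running G = 2.255556
t=2: π = [0.2546, 0.2471, 0.2541, 0.2442], E[r] = 1.4878, γ^t·E[r] = 0.952222, running G = 3.207778
t=3: π = [0.2506, 0.2494, 0.2511, 0.2489], E[r] = 1.4984, γ^t·E[r] = 0.767185, running G = 3.974963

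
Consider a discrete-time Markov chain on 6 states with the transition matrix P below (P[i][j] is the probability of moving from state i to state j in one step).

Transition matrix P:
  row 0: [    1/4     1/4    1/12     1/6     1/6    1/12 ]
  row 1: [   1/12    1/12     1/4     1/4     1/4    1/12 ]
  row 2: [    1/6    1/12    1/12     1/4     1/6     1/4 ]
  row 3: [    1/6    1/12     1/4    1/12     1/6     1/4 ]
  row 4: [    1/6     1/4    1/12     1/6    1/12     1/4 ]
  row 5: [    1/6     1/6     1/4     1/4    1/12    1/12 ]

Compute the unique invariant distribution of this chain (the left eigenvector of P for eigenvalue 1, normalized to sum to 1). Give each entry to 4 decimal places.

π = [0.1681, 0.1508, 0.1685, 0.1914, 0.1525, 0.1687]

Balance equations π_j = Σ_i π_i·P[i][j]:
  π_0 = 1/4·π_0 + 1/12·π_1 + 1/6·π_2 + 1/6·π_3 + 1/6·π_4 + 1/6·π_5
  π_1 = 1/4·π_0 + 1/12·π_1 + 1/12·π_2 + 1/12·π_3 + 1/4·π_4 + 1/6·π_5
  π_2 = 1/12·π_0 + 1/4·π_1 + 1/12·π_2 + 1/4·π_3 + 1/12·π_4 + 1/4·π_5
  π_3 = 1/6·π_0 + 1/4·π_1 + 1/4·π_2 + 1/12·π_3 + 1/6·π_4 + 1/4·π_5
  π_4 = 1/6·π_0 + 1/4·π_1 + 1/6·π_2 + 1/6·π_3 + 1/12·π_4 + 1/12·π_5
  normalize: π_0 + π_1 + π_2 + π_3 + π_4 + π_5 = 1
Solving the linear system gives exactly π = [817/4860, 733/4860, 1433/8505, 6511/34020, 247/1620, 41/243].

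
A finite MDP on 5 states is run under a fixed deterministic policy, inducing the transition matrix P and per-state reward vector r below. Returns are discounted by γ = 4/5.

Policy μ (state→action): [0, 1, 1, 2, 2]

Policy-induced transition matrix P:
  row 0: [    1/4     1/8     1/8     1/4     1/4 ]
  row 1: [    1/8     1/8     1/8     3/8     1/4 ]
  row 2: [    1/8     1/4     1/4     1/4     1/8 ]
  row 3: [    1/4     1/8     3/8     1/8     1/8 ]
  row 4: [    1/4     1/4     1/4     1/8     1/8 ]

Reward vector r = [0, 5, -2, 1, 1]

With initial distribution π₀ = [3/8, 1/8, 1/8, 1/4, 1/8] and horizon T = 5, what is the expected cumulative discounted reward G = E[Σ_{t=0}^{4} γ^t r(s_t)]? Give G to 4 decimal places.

t=0: π = [0.3750, 0.1250, 0.1250, 0.2500, 0.1250], E[r] = 0.7500, γ^t·E[r] = 0.750000, running G = 0.750000
t=1: π = [0.2188, 0.1563, 0.2188, 0.2188, 0.1875], E[r] = 0.7500, γ^t·E[r] = 0.600000, running G = 1.350000
t=2: π = [0.2031, 0.1758, 0.2305, 0.2188, 0.1719], E[r] = 0.8086, γ^t·E[r] = 0.517500, running G = 1.867500
t=3: π = [0.1992, 0.1753, 0.2300, 0.2231, 0.1724], E[r] = 0.8120, γ^t·E[r] = 0.415750, running G = 2.283250
t=4: π = [0.1993, 0.1753, 0.2311, 0.2225, 0.1718], E[r] = 0.8086, γ^t·E[r] = 0.331200, running G = 2.614450

G = 2.6145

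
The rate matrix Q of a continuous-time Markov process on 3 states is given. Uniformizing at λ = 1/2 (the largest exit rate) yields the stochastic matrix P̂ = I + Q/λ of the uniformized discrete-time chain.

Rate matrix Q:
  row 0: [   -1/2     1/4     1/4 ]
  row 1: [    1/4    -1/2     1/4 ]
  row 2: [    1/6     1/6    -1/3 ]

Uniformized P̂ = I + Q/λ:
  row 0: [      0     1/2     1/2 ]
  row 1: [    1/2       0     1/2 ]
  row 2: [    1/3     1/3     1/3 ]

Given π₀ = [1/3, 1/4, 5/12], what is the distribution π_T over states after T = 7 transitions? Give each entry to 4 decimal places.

t=0: π = [0.3333, 0.2500, 0.4167]
t=1: π = [0.2639, 0.3056, 0.4306]
t=2: π = [0.2963, 0.2755, 0.4282]
t=3: π = [0.2805, 0.2909, 0.4286]
t=4: π = [0.2883, 0.2831, 0.4286]
t=5: π = [0.2844, 0.2870, 0.4286]
t=6: π = [0.2864, 0.2851, 0.4286]
t=7: π = [0.2854, 0.2860, 0.4286]

π = [0.2854, 0.2860, 0.4286]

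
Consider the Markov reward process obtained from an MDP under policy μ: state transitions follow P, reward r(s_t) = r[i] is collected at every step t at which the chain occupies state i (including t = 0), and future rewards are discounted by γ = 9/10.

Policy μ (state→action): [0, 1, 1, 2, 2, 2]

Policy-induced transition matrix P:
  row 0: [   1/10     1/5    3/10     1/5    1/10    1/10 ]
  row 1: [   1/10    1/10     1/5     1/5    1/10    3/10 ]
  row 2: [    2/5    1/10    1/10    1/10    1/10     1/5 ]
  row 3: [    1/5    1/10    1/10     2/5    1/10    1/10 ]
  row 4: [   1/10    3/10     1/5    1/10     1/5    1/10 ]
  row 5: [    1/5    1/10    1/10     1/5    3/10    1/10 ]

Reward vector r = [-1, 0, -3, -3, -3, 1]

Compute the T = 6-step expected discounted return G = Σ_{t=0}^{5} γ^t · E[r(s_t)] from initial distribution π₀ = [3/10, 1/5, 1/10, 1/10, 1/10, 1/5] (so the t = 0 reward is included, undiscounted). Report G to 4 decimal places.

t=0: π = [0.3000, 0.2000, 0.1000, 0.1000, 0.1000, 0.2000], E[r] = -1.0000, γ^t·E[r] = -1.000000, running G = -1.000000
t=1: π = [0.1600, 0.1500, 0.1900, 0.2000, 0.1500, 0.1500], E[r] = -1.6300, γ^t·E[r] = -1.467000, running G = -2.467000
t=2: π = [0.1920, 0.1460, 0.1620, 0.2060, 0.1450, 0.1490], E[r] = -1.5820, γ^t·E[r] = -1.281420, running G = -3.748420
t=3: π = [0.1841, 0.1482, 0.1675, 0.2105, 0.1443, 0.1454], E[r] = -1.6056, γ^t·E[r] = -1.170482, running G = -4.918902
t=4: π = [0.1858, 0.1473, 0.1661, 0.2109, 0.1435, 0.1464], E[r] = -1.6010, γ^t·E[r] = -1.050383, running G = -5.969286
t=5: π = [0.1856, 0.1473, 0.1662, 0.2112, 0.1436, 0.1461], E[r] = -1.6028, γ^t·E[r] = -0.946434, running G = -6.915720

G = -6.9157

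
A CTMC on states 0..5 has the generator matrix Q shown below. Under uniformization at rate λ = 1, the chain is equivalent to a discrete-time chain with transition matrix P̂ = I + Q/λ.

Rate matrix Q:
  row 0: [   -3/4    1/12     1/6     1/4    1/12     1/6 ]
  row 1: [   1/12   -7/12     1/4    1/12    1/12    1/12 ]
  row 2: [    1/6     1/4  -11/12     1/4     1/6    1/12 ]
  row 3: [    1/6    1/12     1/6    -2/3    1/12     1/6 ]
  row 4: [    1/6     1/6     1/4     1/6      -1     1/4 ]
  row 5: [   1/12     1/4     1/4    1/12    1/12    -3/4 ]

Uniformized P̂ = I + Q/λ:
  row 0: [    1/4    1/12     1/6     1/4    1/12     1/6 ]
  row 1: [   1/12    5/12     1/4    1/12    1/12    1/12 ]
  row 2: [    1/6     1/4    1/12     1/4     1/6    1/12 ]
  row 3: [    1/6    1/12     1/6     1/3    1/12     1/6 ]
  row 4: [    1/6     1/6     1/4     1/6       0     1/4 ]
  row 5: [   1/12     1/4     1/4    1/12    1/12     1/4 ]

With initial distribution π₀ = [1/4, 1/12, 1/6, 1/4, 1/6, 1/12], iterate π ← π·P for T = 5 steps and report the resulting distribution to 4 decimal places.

t=0: π = [0.2500, 0.0833, 0.1667, 0.2500, 0.1667, 0.0833]
t=1: π = [0.1736, 0.1667, 0.1806, 0.2292, 0.0833, 0.1667]
t=2: π = [0.1534, 0.2037, 0.1863, 0.2066, 0.0914, 0.1586]
t=3: π = [0.1493, 0.2163, 0.1889, 0.1992, 0.0912, 0.1550]
t=4: π = [0.1482, 0.2204, 0.1895, 0.1971, 0.0915, 0.1534]
t=5: π = [0.1479, 0.2216, 0.1896, 0.1965, 0.0915, 0.1529]

π = [0.1479, 0.2216, 0.1896, 0.1965, 0.0915, 0.1529]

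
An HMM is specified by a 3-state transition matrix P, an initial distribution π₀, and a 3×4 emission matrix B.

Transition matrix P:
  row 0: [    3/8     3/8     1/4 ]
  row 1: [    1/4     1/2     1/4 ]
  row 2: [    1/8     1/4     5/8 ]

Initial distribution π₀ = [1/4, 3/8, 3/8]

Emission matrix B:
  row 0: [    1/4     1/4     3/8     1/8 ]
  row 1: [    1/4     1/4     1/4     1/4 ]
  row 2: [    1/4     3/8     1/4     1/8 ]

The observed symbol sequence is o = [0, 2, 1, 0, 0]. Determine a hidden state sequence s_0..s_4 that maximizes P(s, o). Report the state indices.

t=0: δ = [6.250e-02, 9.375e-02, 9.375e-02]  (obs o_0=0)
t=1: δ = [8.789e-03, 1.172e-02, 1.465e-02]  ψ = [0, 1, 2]  (obs o_1=2)
t=2: δ = [8.240e-04, 1.465e-03, 3.433e-03]  ψ = [0, 1, 2]  (obs o_2=1)
t=3: δ = [1.073e-04, 2.146e-04, 5.364e-04]  ψ = [2, 2, 2]  (obs o_3=0)
t=4: δ = [1.676e-05, 3.353e-05, 8.382e-05]  ψ = [2, 2, 2]  (obs o_4=0)
backtrack: best end state = 2; path = [2, 2, 2, 2, 2]

path = [2, 2, 2, 2, 2]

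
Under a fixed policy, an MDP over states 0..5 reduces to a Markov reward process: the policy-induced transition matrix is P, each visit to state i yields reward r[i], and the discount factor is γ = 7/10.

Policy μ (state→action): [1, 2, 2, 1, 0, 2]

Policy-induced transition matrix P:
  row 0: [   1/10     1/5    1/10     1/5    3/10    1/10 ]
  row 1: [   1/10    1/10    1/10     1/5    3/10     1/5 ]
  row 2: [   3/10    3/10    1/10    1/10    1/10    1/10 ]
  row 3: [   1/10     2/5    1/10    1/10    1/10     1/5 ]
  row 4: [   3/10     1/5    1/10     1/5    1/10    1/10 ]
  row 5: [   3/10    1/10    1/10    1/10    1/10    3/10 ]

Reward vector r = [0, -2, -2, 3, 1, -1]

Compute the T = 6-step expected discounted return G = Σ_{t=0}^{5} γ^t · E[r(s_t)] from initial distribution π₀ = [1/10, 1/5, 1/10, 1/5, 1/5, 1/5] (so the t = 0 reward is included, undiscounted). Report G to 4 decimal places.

t=0: π = [0.1000, 0.2000, 0.1000, 0.2000, 0.2000, 0.2000], E[r] = 0.0000, γ^t·E[r] = 0.000000, running G = 0.000000
t=1: π = [0.2000, 0.2100, 0.1000, 0.1500, 0.1600, 0.1800], E[r] = -0.1900, γ^t·E[r] = -0.133000, running G = -0.133000
t=2: π = [0.1880, 0.2010, 0.1000, 0.1570, 0.1820, 0.1720], E[r] = -0.1210, γ^t·E[r] = -0.059290, running G = -0.192290
t=3: π = [0.1908, 0.2041, 0.1000, 0.1571, 0.1778, 0.1702], E[r] = -0.1293, γ^t·E[r] = -0.044350, running G = -0.236640
t=4: π = [0.1896, 0.2040, 0.1000, 0.1573, 0.1790, 0.1702], E[r] = -0.1274, γ^t·E[r] = -0.030577, running G = -0.267217
t=5: π = [0.1898, 0.2040, 0.1000, 0.1573, 0.1787, 0.1702], E[r] = -0.1277, γ^t·E[r] = -0.021470, running G = -0.288687

G = -0.2887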